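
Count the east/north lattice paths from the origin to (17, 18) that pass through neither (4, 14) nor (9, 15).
Number of paths = 4317576090

Inclusion–exclusion. Total paths: C(35, 17) = 4537567650. Through P₁: C(18, 4)·C(17, 13) = 7282800. Through P₂: C(24, 9)·C(11, 8) = 215738160. Since P₁ is strictly southwest of P₂, a monotone path through both must visit P₁ then P₂; paths through both = C(18, 4)·C(6, 5)·C(11, 8) = 3029400. Avoid both = 4537567650 − 7282800 − 215738160 + 3029400 = 4317576090.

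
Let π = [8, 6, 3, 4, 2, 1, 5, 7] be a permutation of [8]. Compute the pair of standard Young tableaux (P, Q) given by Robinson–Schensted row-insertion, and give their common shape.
P = [1, 4, 5, 7] / [2] / [3] / [6] / [8];  Q = [1, 4, 7, 8] / [2] / [3] / [5] / [6];  common shape = (4, 1, 1, 1, 1)

Row-insert the values π_1, π_2, … into P one at a time, bumping the leftmost entry strictly greater than the inserted value down to the next row. The recording tableau Q records, in position (i, j), the step at which that cell was added to P.
  Insert 8 (step 1): P = [8];  Q = [1]
  Insert 6 (step 2): P = [6] / [8];  Q = [1] / [2]
  Insert 3 (step 3): P = [3] / [6] / [8];  Q = [1] / [2] / [3]
  Insert 4 (step 4): P = [3, 4] / [6] / [8];  Q = [1, 4] / [2] / [3]
  Insert 2 (step 5): P = [2, 4] / [3] / [6] / [8];  Q = [1, 4] / [2] / [3] / [5]
  Insert 1 (step 6): P = [1, 4] / [2] / [3] / [6] / [8];  Q = [1, 4] / [2] / [3] / [5] / [6]
  Insert 5 (step 7): P = [1, 4, 5] / [2] / [3] / [6] / [8];  Q = [1, 4, 7] / [2] / [3] / [5] / [6]
  Insert 7 (step 8): P = [1, 4, 5, 7] / [2] / [3] / [6] / [8];  Q = [1, 4, 7, 8] / [2] / [3] / [5] / [6]
Final shape: (4, 1, 1, 1, 1).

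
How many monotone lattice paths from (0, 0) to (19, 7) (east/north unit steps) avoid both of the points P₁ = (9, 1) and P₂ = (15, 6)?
Number of paths = 329500

Inclusion–exclusion. Total paths: C(26, 19) = 657800. Through P₁: C(10, 9)·C(16, 10) = 80080. Through P₂: C(21, 15)·C(5, 4) = 271320. Since P₁ is strictly southwest of P₂, a monotone path through both must visit P₁ then P₂; paths through both = C(10, 9)·C(11, 6)·C(5, 4) = 23100. Avoid both = 657800 − 80080 − 271320 + 23100 = 329500.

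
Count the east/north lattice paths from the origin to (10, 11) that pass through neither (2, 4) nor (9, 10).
Number of paths = 122915

Inclusion–exclusion. Total paths: C(21, 10) = 352716. Through P₁: C(6, 2)·C(15, 8) = 96525. Through P₂: C(19, 9)·C(2, 1) = 184756. Since P₁ is strictly southwest of P₂, a monotone path through both must visit P₁ then P₂; paths through both = C(6, 2)·C(13, 7)·C(2, 1) = 51480. Avoid both = 352716 − 96525 − 184756 + 51480 = 122915.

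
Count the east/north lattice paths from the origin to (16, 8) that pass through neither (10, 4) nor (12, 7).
Number of paths = 323371

Inclusion–exclusion. Total paths: C(24, 16) = 735471. Through P₁: C(14, 10)·C(10, 6) = 210210. Through P₂: C(19, 12)·C(5, 4) = 251940. Since P₁ is strictly southwest of P₂, a monotone path through both must visit P₁ then P₂; paths through both = C(14, 10)·C(5, 2)·C(5, 4) = 50050. Avoid both = 735471 − 210210 − 251940 + 50050 = 323371.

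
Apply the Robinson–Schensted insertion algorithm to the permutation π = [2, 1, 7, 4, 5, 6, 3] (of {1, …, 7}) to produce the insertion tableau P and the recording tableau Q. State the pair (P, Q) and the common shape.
P = [1, 3, 5, 6] / [2, 4] / [7];  Q = [1, 3, 5, 6] / [2, 4] / [7];  common shape = (4, 2, 1)

Row-insert the values π_1, π_2, … into P one at a time, bumping the leftmost entry strictly greater than the inserted value down to the next row. The recording tableau Q records, in position (i, j), the step at which that cell was added to P.
  Insert 2 (step 1): P = [2];  Q = [1]
  Insert 1 (step 2): P = [1] / [2];  Q = [1] / [2]
  Insert 7 (step 3): P = [1, 7] / [2];  Q = [1, 3] / [2]
  Insert 4 (step 4): P = [1, 4] / [2, 7];  Q = [1, 3] / [2, 4]
  Insert 5 (step 5): P = [1, 4, 5] / [2, 7];  Q = [1, 3, 5] / [2, 4]
  Insert 6 (step 6): P = [1, 4, 5, 6] / [2, 7];  Q = [1, 3, 5, 6] / [2, 4]
  Insert 3 (step 7): P = [1, 3, 5, 6] / [2, 4] / [7];  Q = [1, 3, 5, 6] / [2, 4] / [7]
Final shape: (4, 2, 1).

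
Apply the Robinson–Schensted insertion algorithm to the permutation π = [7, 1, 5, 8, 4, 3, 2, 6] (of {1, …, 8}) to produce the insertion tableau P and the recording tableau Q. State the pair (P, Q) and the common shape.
P = [1, 2, 6] / [3, 8] / [4] / [5] / [7];  Q = [1, 3, 4] / [2, 8] / [5] / [6] / [7];  common shape = (3, 2, 1, 1, 1)

Row-insert the values π_1, π_2, … into P one at a time, bumping the leftmost entry strictly greater than the inserted value down to the next row. The recording tableau Q records, in position (i, j), the step at which that cell was added to P.
  Insert 7 (step 1): P = [7];  Q = [1]
  Insert 1 (step 2): P = [1] / [7];  Q = [1] / [2]
  Insert 5 (step 3): P = [1, 5] / [7];  Q = [1, 3] / [2]
  Insert 8 (step 4): P = [1, 5, 8] / [7];  Q = [1, 3, 4] / [2]
  Insert 4 (step 5): P = [1, 4, 8] / [5] / [7];  Q = [1, 3, 4] / [2] / [5]
  Insert 3 (step 6): P = [1, 3, 8] / [4] / [5] / [7];  Q = [1, 3, 4] / [2] / [5] / [6]
  Insert 2 (step 7): P = [1, 2, 8] / [3] / [4] / [5] / [7];  Q = [1, 3, 4] / [2] / [5] / [6] / [7]
  Insert 6 (step 8): P = [1, 2, 6] / [3, 8] / [4] / [5] / [7];  Q = [1, 3, 4] / [2, 8] / [5] / [6] / [7]
Final shape: (3, 2, 1, 1, 1).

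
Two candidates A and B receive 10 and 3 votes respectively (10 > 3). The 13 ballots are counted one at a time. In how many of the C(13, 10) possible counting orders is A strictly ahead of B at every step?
Strict-lead orderings = 154

Total orderings of the 13 votes with 10 for A: C(13, 10) = 286. By the Bertrand ballot formula (Cycle Lemma / reflection principle), the number of orderings in which A is strictly ahead of B throughout is (p − q)/(p + q) · C(p + q, p) = (10 − 3)/(10 + 3) · 286 = 154.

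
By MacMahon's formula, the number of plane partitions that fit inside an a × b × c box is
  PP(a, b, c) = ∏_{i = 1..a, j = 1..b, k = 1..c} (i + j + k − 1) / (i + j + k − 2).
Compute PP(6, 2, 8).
PP(6, 2, 8) = 2147145

Evaluate the triple product over i = 1..6, j = 1..2, k = 1..8. The factors are (2/1) · (3/2) · (4/3) · (5/4) · (6/5) · (7/6) · (8/7) · (9/8) · … (96 factors total). The numerators and denominators telescope so the product is an integer; carrying out the multiplication exactly gives PP(6, 2, 8) = 2147145.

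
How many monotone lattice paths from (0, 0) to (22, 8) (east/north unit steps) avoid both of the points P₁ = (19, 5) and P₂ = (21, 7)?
Number of paths = 3144813

Inclusion–exclusion. Total paths: C(30, 22) = 5852925. Through P₁: C(24, 19)·C(6, 3) = 850080. Through P₂: C(28, 21)·C(2, 1) = 2368080. Since P₁ is strictly southwest of P₂, a monotone path through both must visit P₁ then P₂; paths through both = C(24, 19)·C(4, 2)·C(2, 1) = 510048. Avoid both = 5852925 − 850080 − 2368080 + 510048 = 3144813.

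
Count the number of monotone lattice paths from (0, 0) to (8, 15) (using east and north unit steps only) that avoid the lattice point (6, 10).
Number of paths = 322146

Total paths from (0, 0) to (8, 15): C(23, 8) = 490314. Paths through (6, 10): (paths (0, 0) → (6, 10)) × (paths (6, 10) → (8, 15)) = C(16, 6) · C(7, 2) = 8008 · 21 = 168168. Avoidance count = 490314 − 168168 = 322146.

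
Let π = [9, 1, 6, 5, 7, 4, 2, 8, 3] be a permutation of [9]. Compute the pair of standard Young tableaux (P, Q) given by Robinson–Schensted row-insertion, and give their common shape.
P = [1, 2, 3, 8] / [4, 7] / [5] / [6] / [9];  Q = [1, 3, 5, 8] / [2, 9] / [4] / [6] / [7];  common shape = (4, 2, 1, 1, 1)

Row-insert the values π_1, π_2, … into P one at a time, bumping the leftmost entry strictly greater than the inserted value down to the next row. The recording tableau Q records, in position (i, j), the step at which that cell was added to P.
  Insert 9 (step 1): P = [9];  Q = [1]
  Insert 1 (step 2): P = [1] / [9];  Q = [1] / [2]
  Insert 6 (step 3): P = [1, 6] / [9];  Q = [1, 3] / [2]
  Insert 5 (step 4): P = [1, 5] / [6] / [9];  Q = [1, 3] / [2] / [4]
  Insert 7 (step 5): P = [1, 5, 7] / [6] / [9];  Q = [1, 3, 5] / [2] / [4]
  Insert 4 (step 6): P = [1, 4, 7] / [5] / [6] / [9];  Q = [1, 3, 5] / [2] / [4] / [6]
  Insert 2 (step 7): P = [1, 2, 7] / [4] / [5] / [6] / [9];  Q = [1, 3, 5] / [2] / [4] / [6] / [7]
  Insert 8 (step 8): P = [1, 2, 7, 8] / [4] / [5] / [6] / [9];  Q = [1, 3, 5, 8] / [2] / [4] / [6] / [7]
  Insert 3 (step 9): P = [1, 2, 3, 8] / [4, 7] / [5] / [6] / [9];  Q = [1, 3, 5, 8] / [2, 9] / [4] / [6] / [7]
Final shape: (4, 2, 1, 1, 1).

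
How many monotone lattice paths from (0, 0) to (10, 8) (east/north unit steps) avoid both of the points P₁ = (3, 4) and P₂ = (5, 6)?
Number of paths = 26916

Inclusion–exclusion. Total paths: C(18, 10) = 43758. Through P₁: C(7, 3)·C(11, 7) = 11550. Through P₂: C(11, 5)·C(7, 5) = 9702. Since P₁ is strictly southwest of P₂, a monotone path through both must visit P₁ then P₂; paths through both = C(7, 3)·C(4, 2)·C(7, 5) = 4410. Avoid both = 43758 − 11550 − 9702 + 4410 = 26916.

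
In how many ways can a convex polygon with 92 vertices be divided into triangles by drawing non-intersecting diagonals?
C_90 = 1000134600800354781929399250536541864362461089950800

These polygon triangulations are counted by the Catalan number C_n = (1/(n + 1)) · C(2n, n). For n = 90: C_90 = (1/91) · C(180, 90) = 91012248672832285155575331798825309656983959185522800/91 = 1000134600800354781929399250536541864362461089950800.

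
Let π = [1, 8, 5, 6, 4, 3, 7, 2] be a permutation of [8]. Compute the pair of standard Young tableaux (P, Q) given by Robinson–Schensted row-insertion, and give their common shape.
P = [1, 2, 6, 7] / [3] / [4] / [5] / [8];  Q = [1, 2, 4, 7] / [3] / [5] / [6] / [8];  common shape = (4, 1, 1, 1, 1)

Row-insert the values π_1, π_2, … into P one at a time, bumping the leftmost entry strictly greater than the inserted value down to the next row. The recording tableau Q records, in position (i, j), the step at which that cell was added to P.
  Insert 1 (step 1): P = [1];  Q = [1]
  Insert 8 (step 2): P = [1, 8];  Q = [1, 2]
  Insert 5 (step 3): P = [1, 5] / [8];  Q = [1, 2] / [3]
  Insert 6 (step 4): P = [1, 5, 6] / [8];  Q = [1, 2, 4] / [3]
  Insert 4 (step 5): P = [1, 4, 6] / [5] / [8];  Q = [1, 2, 4] / [3] / [5]
  Insert 3 (step 6): P = [1, 3, 6] / [4] / [5] / [8];  Q = [1, 2, 4] / [3] / [5] / [6]
  Insert 7 (step 7): P = [1, 3, 6, 7] / [4] / [5] / [8];  Q = [1, 2, 4, 7] / [3] / [5] / [6]
  Insert 2 (step 8): P = [1, 2, 6, 7] / [3] / [4] / [5] / [8];  Q = [1, 2, 4, 7] / [3] / [5] / [6] / [8]
Final shape: (4, 1, 1, 1, 1).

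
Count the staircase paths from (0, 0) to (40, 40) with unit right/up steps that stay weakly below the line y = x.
C_40 = 2622127042276492108820

These NE paths below the diagonal are counted by the Catalan number C_n = (1/(n + 1)) · C(2n, n). For n = 40: C_40 = (1/41) · C(80, 40) = 107507208733336176461620/41 = 2622127042276492108820.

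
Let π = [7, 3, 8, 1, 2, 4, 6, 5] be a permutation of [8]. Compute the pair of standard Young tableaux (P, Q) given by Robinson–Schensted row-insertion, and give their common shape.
P = [1, 2, 4, 5] / [3, 6] / [7, 8];  Q = [1, 3, 6, 7] / [2, 5] / [4, 8];  common shape = (4, 2, 2)

Row-insert the values π_1, π_2, … into P one at a time, bumping the leftmost entry strictly greater than the inserted value down to the next row. The recording tableau Q records, in position (i, j), the step at which that cell was added to P.
  Insert 7 (step 1): P = [7];  Q = [1]
  Insert 3 (step 2): P = [3] / [7];  Q = [1] / [2]
  Insert 8 (step 3): P = [3, 8] / [7];  Q = [1, 3] / [2]
  Insert 1 (step 4): P = [1, 8] / [3] / [7];  Q = [1, 3] / [2] / [4]
  Insert 2 (step 5): P = [1, 2] / [3, 8] / [7];  Q = [1, 3] / [2, 5] / [4]
  Insert 4 (step 6): P = [1, 2, 4] / [3, 8] / [7];  Q = [1, 3, 6] / [2, 5] / [4]
  Insert 6 (step 7): P = [1, 2, 4, 6] / [3, 8] / [7];  Q = [1, 3, 6, 7] / [2, 5] / [4]
  Insert 5 (step 8): P = [1, 2, 4, 5] / [3, 6] / [7, 8];  Q = [1, 3, 6, 7] / [2, 5] / [4, 8]
Final shape: (4, 2, 2).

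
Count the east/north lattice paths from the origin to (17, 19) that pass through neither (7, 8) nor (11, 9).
Number of paths = 5240402860

Inclusion–exclusion. Total paths: C(36, 17) = 8597496600. Through P₁: C(15, 7)·C(21, 10) = 2269727460. Through P₂: C(20, 11)·C(16, 6) = 1345023680. Since P₁ is strictly southwest of P₂, a monotone path through both must visit P₁ then P₂; paths through both = C(15, 7)·C(5, 4)·C(16, 6) = 257657400. Avoid both = 8597496600 − 2269727460 − 1345023680 + 257657400 = 5240402860.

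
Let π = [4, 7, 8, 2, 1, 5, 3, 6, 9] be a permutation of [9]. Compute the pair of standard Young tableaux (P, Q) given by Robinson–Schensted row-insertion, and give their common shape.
P = [1, 3, 6, 9] / [2, 5, 8] / [4, 7];  Q = [1, 2, 3, 9] / [4, 6, 8] / [5, 7];  common shape = (4, 3, 2)

Row-insert the values π_1, π_2, … into P one at a time, bumping the leftmost entry strictly greater than the inserted value down to the next row. The recording tableau Q records, in position (i, j), the step at which that cell was added to P.
  Insert 4 (step 1): P = [4];  Q = [1]
  Insert 7 (step 2): P = [4, 7];  Q = [1, 2]
  Insert 8 (step 3): P = [4, 7, 8];  Q = [1, 2, 3]
  Insert 2 (step 4): P = [2, 7, 8] / [4];  Q = [1, 2, 3] / [4]
  Insert 1 (step 5): P = [1, 7, 8] / [2] / [4];  Q = [1, 2, 3] / [4] / [5]
  Insert 5 (step 6): P = [1, 5, 8] / [2, 7] / [4];  Q = [1, 2, 3] / [4, 6] / [5]
  Insert 3 (step 7): P = [1, 3, 8] / [2, 5] / [4, 7];  Q = [1, 2, 3] / [4, 6] / [5, 7]
  Insert 6 (step 8): P = [1, 3, 6] / [2, 5, 8] / [4, 7];  Q = [1, 2, 3] / [4, 6, 8] / [5, 7]
  Insert 9 (step 9): P = [1, 3, 6, 9] / [2, 5, 8] / [4, 7];  Q = [1, 2, 3, 9] / [4, 6, 8] / [5, 7]
Final shape: (4, 3, 2).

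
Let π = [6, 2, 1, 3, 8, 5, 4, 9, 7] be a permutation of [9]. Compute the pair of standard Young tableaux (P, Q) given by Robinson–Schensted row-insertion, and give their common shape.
P = [1, 3, 4, 7] / [2, 5, 9] / [6, 8];  Q = [1, 4, 5, 8] / [2, 6, 9] / [3, 7];  common shape = (4, 3, 2)

Row-insert the values π_1, π_2, … into P one at a time, bumping the leftmost entry strictly greater than the inserted value down to the next row. The recording tableau Q records, in position (i, j), the step at which that cell was added to P.
  Insert 6 (step 1): P = [6];  Q = [1]
  Insert 2 (step 2): P = [2] / [6];  Q = [1] / [2]
  Insert 1 (step 3): P = [1] / [2] / [6];  Q = [1] / [2] / [3]
  Insert 3 (step 4): P = [1, 3] / [2] / [6];  Q = [1, 4] / [2] / [3]
  Insert 8 (step 5): P = [1, 3, 8] / [2] / [6];  Q = [1, 4, 5] / [2] / [3]
  Insert 5 (step 6): P = [1, 3, 5] / [2, 8] / [6];  Q = [1, 4, 5] / [2, 6] / [3]
  Insert 4 (step 7): P = [1, 3, 4] / [2, 5] / [6, 8];  Q = [1, 4, 5] / [2, 6] / [3, 7]
  Insert 9 (step 8): P = [1, 3, 4, 9] / [2, 5] / [6, 8];  Q = [1, 4, 5, 8] / [2, 6] / [3, 7]
  Insert 7 (step 9): P = [1, 3, 4, 7] / [2, 5, 9] / [6, 8];  Q = [1, 4, 5, 8] / [2, 6, 9] / [3, 7]
Final shape: (4, 3, 2).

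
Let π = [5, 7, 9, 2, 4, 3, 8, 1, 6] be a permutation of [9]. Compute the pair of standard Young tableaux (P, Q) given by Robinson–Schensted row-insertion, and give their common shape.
P = [1, 3, 6] / [2, 7, 8] / [4, 9] / [5];  Q = [1, 2, 3] / [4, 5, 7] / [6, 9] / [8];  common shape = (3, 3, 2, 1)

Row-insert the values π_1, π_2, … into P one at a time, bumping the leftmost entry strictly greater than the inserted value down to the next row. The recording tableau Q records, in position (i, j), the step at which that cell was added to P.
  Insert 5 (step 1): P = [5];  Q = [1]
  Insert 7 (step 2): P = [5, 7];  Q = [1, 2]
  Insert 9 (step 3): P = [5, 7, 9];  Q = [1, 2, 3]
  Insert 2 (step 4): P = [2, 7, 9] / [5];  Q = [1, 2, 3] / [4]
  Insert 4 (step 5): P = [2, 4, 9] / [5, 7];  Q = [1, 2, 3] / [4, 5]
  Insert 3 (step 6): P = [2, 3, 9] / [4, 7] / [5];  Q = [1, 2, 3] / [4, 5] / [6]
  Insert 8 (step 7): P = [2, 3, 8] / [4, 7, 9] / [5];  Q = [1, 2, 3] / [4, 5, 7] / [6]
  Insert 1 (step 8): P = [1, 3, 8] / [2, 7, 9] / [4] / [5];  Q = [1, 2, 3] / [4, 5, 7] / [6] / [8]
  Insert 6 (step 9): P = [1, 3, 6] / [2, 7, 8] / [4, 9] / [5];  Q = [1, 2, 3] / [4, 5, 7] / [6, 9] / [8]
Final shape: (3, 3, 2, 1).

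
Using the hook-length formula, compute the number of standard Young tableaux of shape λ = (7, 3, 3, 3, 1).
# SYT of shape (7, 3, 3, 3, 1) = 1082900

Hook-length formula: f^λ = n! / Π hook(c), product over all cells c of the Young diagram. For λ = (7, 3, 3, 3, 1), n = 17 boxes. Hook lengths by row (left-to-right, top-to-bottom): [11, 9, 8, 4, 3, 2, 1]; [6, 4, 3]; [5, 3, 2]; [4, 2, 1]; [1]. Product of hooks = 328458240. So f^λ = 17! / 328458240 = 355687428096000 / 328458240 = 1082900.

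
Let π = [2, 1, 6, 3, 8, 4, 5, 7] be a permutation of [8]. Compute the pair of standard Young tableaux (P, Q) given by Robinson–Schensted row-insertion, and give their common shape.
P = [1, 3, 4, 5, 7] / [2, 6, 8];  Q = [1, 3, 5, 7, 8] / [2, 4, 6];  common shape = (5, 3)

Row-insert the values π_1, π_2, … into P one at a time, bumping the leftmost entry strictly greater than the inserted value down to the next row. The recording tableau Q records, in position (i, j), the step at which that cell was added to P.
  Insert 2 (step 1): P = [2];  Q = [1]
  Insert 1 (step 2): P = [1] / [2];  Q = [1] / [2]
  Insert 6 (step 3): P = [1, 6] / [2];  Q = [1, 3] / [2]
  Insert 3 (step 4): P = [1, 3] / [2, 6];  Q = [1, 3] / [2, 4]
  Insert 8 (step 5): P = [1, 3, 8] / [2, 6];  Q = [1, 3, 5] / [2, 4]
  Insert 4 (step 6): P = [1, 3, 4] / [2, 6, 8];  Q = [1, 3, 5] / [2, 4, 6]
  Insert 5 (step 7): P = [1, 3, 4, 5] / [2, 6, 8];  Q = [1, 3, 5, 7] / [2, 4, 6]
  Insert 7 (step 8): P = [1, 3, 4, 5, 7] / [2, 6, 8];  Q = [1, 3, 5, 7, 8] / [2, 4, 6]
Final shape: (5, 3).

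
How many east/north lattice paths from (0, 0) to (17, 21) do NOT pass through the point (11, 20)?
Number of paths = 28188437175

Total paths from (0, 0) to (17, 21): C(38, 17) = 28781143380. Paths through (11, 20): (paths (0, 0) → (11, 20)) × (paths (11, 20) → (17, 21)) = C(31, 11) · C(7, 6) = 84672315 · 7 = 592706205. Avoidance count = 28781143380 − 592706205 = 28188437175.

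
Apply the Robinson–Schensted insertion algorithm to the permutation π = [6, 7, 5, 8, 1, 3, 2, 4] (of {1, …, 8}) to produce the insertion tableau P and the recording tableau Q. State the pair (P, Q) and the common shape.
P = [1, 2, 4] / [3, 7, 8] / [5] / [6];  Q = [1, 2, 4] / [3, 6, 8] / [5] / [7];  common shape = (3, 3, 1, 1)

Row-insert the values π_1, π_2, … into P one at a time, bumping the leftmost entry strictly greater than the inserted value down to the next row. The recording tableau Q records, in position (i, j), the step at which that cell was added to P.
  Insert 6 (step 1): P = [6];  Q = [1]
  Insert 7 (step 2): P = [6, 7];  Q = [1, 2]
  Insert 5 (step 3): P = [5, 7] / [6];  Q = [1, 2] / [3]
  Insert 8 (step 4): P = [5, 7, 8] / [6];  Q = [1, 2, 4] / [3]
  Insert 1 (step 5): P = [1, 7, 8] / [5] / [6];  Q = [1, 2, 4] / [3] / [5]
  Insert 3 (step 6): P = [1, 3, 8] / [5, 7] / [6];  Q = [1, 2, 4] / [3, 6] / [5]
  Insert 2 (step 7): P = [1, 2, 8] / [3, 7] / [5] / [6];  Q = [1, 2, 4] / [3, 6] / [5] / [7]
  Insert 4 (step 8): P = [1, 2, 4] / [3, 7, 8] / [5] / [6];  Q = [1, 2, 4] / [3, 6, 8] / [5] / [7]
Final shape: (3, 3, 1, 1).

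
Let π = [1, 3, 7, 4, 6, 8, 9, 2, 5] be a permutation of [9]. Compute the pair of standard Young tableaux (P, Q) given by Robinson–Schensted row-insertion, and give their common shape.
P = [1, 2, 4, 5, 8, 9] / [3, 6] / [7];  Q = [1, 2, 3, 5, 6, 7] / [4, 9] / [8];  common shape = (6, 2, 1)

Row-insert the values π_1, π_2, … into P one at a time, bumping the leftmost entry strictly greater than the inserted value down to the next row. The recording tableau Q records, in position (i, j), the step at which that cell was added to P.
  Insert 1 (step 1): P = [1];  Q = [1]
  Insert 3 (step 2): P = [1, 3];  Q = [1, 2]
  Insert 7 (step 3): P = [1, 3, 7];  Q = [1, 2, 3]
  Insert 4 (step 4): P = [1, 3, 4] / [7];  Q = [1, 2, 3] / [4]
  Insert 6 (step 5): P = [1, 3, 4, 6] / [7];  Q = [1, 2, 3, 5] / [4]
  Insert 8 (step 6): P = [1, 3, 4, 6, 8] / [7];  Q = [1, 2, 3, 5, 6] / [4]
  Insert 9 (step 7): P = [1, 3, 4, 6, 8, 9] / [7];  Q = [1, 2, 3, 5, 6, 7] / [4]
  Insert 2 (step 8): P = [1, 2, 4, 6, 8, 9] / [3] / [7];  Q = [1, 2, 3, 5, 6, 7] / [4] / [8]
  Insert 5 (step 9): P = [1, 2, 4, 5, 8, 9] / [3, 6] / [7];  Q = [1, 2, 3, 5, 6, 7] / [4, 9] / [8]
Final shape: (6, 2, 1).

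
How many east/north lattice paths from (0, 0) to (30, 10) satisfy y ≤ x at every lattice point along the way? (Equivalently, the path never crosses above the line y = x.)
Number of paths = 574221648

By the reflection principle (André's argument), the number of monotone paths to (30, 10) with n ≤ m that never go above y = x is C(40, 30) − C(40, 31) = 847660528 − 273438880 = 574221648.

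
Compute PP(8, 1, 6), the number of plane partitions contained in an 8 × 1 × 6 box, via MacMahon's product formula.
PP(8, 1, 6) = 3003

Evaluate the triple product over i = 1..8, j = 1..1, k = 1..6. The factors are (2/1) · (3/2) · (4/3) · (5/4) · (6/5) · (7/6) · (3/2) · (4/3) · … (48 factors total). The numerators and denominators telescope so the product is an integer; carrying out the multiplication exactly gives PP(8, 1, 6) = 3003.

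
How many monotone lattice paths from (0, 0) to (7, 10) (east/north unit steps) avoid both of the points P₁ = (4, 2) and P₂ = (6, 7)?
Number of paths = 11369

Inclusion–exclusion. Total paths: C(17, 7) = 19448. Through P₁: C(6, 4)·C(11, 3) = 2475. Through P₂: C(13, 6)·C(4, 1) = 6864. Since P₁ is strictly southwest of P₂, a monotone path through both must visit P₁ then P₂; paths through both = C(6, 4)·C(7, 2)·C(4, 1) = 1260. Avoid both = 19448 − 2475 − 6864 + 1260 = 11369.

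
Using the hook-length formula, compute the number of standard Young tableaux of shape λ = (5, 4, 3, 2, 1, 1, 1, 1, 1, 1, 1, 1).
# SYT of shape (5, 4, 3, 2, 1, 1, 1, 1, 1, 1, 1, 1) = 219490128

Hook-length formula: f^λ = n! / Π hook(c), product over all cells c of the Young diagram. For λ = (5, 4, 3, 2, 1, 1, 1, 1, 1, 1, 1, 1), n = 22 boxes. Hook lengths by row (left-to-right, top-to-bottom): [16, 7, 5, 3, 1]; [14, 5, 3, 1]; [12, 3, 1]; [10, 1]; [8]; [7]; [6]; [5]; [4]; [3]; [2]; [1]. Product of hooks = 5120962560000. So f^λ = 22! / 5120962560000 = 1124000727777607680000 / 5120962560000 = 219490128.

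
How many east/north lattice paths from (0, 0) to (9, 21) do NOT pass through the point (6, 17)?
Number of paths = 10774005

Total paths from (0, 0) to (9, 21): C(30, 9) = 14307150. Paths through (6, 17): (paths (0, 0) → (6, 17)) × (paths (6, 17) → (9, 21)) = C(23, 6) · C(7, 3) = 100947 · 35 = 3533145. Avoidance count = 14307150 − 3533145 = 10774005.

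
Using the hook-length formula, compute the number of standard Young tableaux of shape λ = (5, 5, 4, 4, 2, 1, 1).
# SYT of shape (5, 5, 4, 4, 2, 1, 1) = 1414214802

Hook-length formula: f^λ = n! / Π hook(c), product over all cells c of the Young diagram. For λ = (5, 5, 4, 4, 2, 1, 1), n = 22 boxes. Hook lengths by row (left-to-right, top-to-bottom): [11, 8, 6, 5, 2]; [10, 7, 5, 4, 1]; [8, 5, 3, 2]; [7, 4, 2, 1]; [4, 1]; [2]; [1]. Product of hooks = 794787840000. So f^λ = 22! / 794787840000 = 1124000727777607680000 / 794787840000 = 1414214802.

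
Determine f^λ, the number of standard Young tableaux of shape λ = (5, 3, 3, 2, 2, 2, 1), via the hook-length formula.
# SYT of shape (5, 3, 3, 2, 2, 2, 1) = 5346432

Hook-length formula: f^λ = n! / Π hook(c), product over all cells c of the Young diagram. For λ = (5, 3, 3, 2, 2, 2, 1), n = 18 boxes. Hook lengths by row (left-to-right, top-to-bottom): [11, 9, 5, 2, 1]; [8, 6, 2]; [7, 5, 1]; [5, 3]; [4, 2]; [3, 1]; [1]. Product of hooks = 1197504000. So f^λ = 18! / 1197504000 = 6402373705728000 / 1197504000 = 5346432.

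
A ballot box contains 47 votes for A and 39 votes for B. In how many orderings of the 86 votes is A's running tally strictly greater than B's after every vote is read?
Strict-lead orderings = 427208866179310474761600

Total orderings of the 86 votes with 47 for A: C(86, 47) = 4592495311427587603687200. By the Bertrand ballot formula (Cycle Lemma / reflection principle), the number of orderings in which A is strictly ahead of B throughout is (p − q)/(p + q) · C(p + q, p) = (47 − 39)/(47 + 39) · 4592495311427587603687200 = 427208866179310474761600.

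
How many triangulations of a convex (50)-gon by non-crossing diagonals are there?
C_48 = 131327898242169365477991900

These polygon triangulations are counted by the Catalan number C_n = (1/(n + 1)) · C(2n, n). For n = 48: C_48 = (1/49) · C(96, 48) = 6435067013866298908421603100/49 = 131327898242169365477991900.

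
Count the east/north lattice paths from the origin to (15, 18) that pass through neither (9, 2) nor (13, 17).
Number of paths = 674414595

Inclusion–exclusion. Total paths: C(33, 15) = 1037158320. Through P₁: C(11, 9)·C(22, 6) = 4103715. Through P₂: C(30, 13)·C(3, 2) = 359279550. Since P₁ is strictly southwest of P₂, a monotone path through both must visit P₁ then P₂; paths through both = C(11, 9)·C(19, 4)·C(3, 2) = 639540. Avoid both = 1037158320 − 4103715 − 359279550 + 639540 = 674414595.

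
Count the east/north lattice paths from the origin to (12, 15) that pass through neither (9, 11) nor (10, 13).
Number of paths = 7664144

Inclusion–exclusion. Total paths: C(27, 12) = 17383860. Through P₁: C(20, 9)·C(7, 3) = 5878600. Through P₂: C(23, 10)·C(4, 2) = 6864396. Since P₁ is strictly southwest of P₂, a monotone path through both must visit P₁ then P₂; paths through both = C(20, 9)·C(3, 1)·C(4, 2) = 3023280. Avoid both = 17383860 − 5878600 − 6864396 + 3023280 = 7664144.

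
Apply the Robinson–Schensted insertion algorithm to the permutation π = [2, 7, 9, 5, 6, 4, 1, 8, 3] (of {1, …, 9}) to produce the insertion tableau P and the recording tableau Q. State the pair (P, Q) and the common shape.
P = [1, 3, 6, 8] / [2, 4] / [5, 9] / [7];  Q = [1, 2, 3, 8] / [4, 5] / [6, 9] / [7];  common shape = (4, 2, 2, 1)

Row-insert the values π_1, π_2, … into P one at a time, bumping the leftmost entry strictly greater than the inserted value down to the next row. The recording tableau Q records, in position (i, j), the step at which that cell was added to P.
  Insert 2 (step 1): P = [2];  Q = [1]
  Insert 7 (step 2): P = [2, 7];  Q = [1, 2]
  Insert 9 (step 3): P = [2, 7, 9];  Q = [1, 2, 3]
  Insert 5 (step 4): P = [2, 5, 9] / [7];  Q = [1, 2, 3] / [4]
  Insert 6 (step 5): P = [2, 5, 6] / [7, 9];  Q = [1, 2, 3] / [4, 5]
  Insert 4 (step 6): P = [2, 4, 6] / [5, 9] / [7];  Q = [1, 2, 3] / [4, 5] / [6]
  Insert 1 (step 7): P = [1, 4, 6] / [2, 9] / [5] / [7];  Q = [1, 2, 3] / [4, 5] / [6] / [7]
  Insert 8 (step 8): P = [1, 4, 6, 8] / [2, 9] / [5] / [7];  Q = [1, 2, 3, 8] / [4, 5] / [6] / [7]
  Insert 3 (step 9): P = [1, 3, 6, 8] / [2, 4] / [5, 9] / [7];  Q = [1, 2, 3, 8] / [4, 5] / [6, 9] / [7]
Final shape: (4, 2, 2, 1).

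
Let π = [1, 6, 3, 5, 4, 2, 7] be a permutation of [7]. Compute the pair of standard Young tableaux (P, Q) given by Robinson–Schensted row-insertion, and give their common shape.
P = [1, 2, 4, 7] / [3] / [5] / [6];  Q = [1, 2, 4, 7] / [3] / [5] / [6];  common shape = (4, 1, 1, 1)

Row-insert the values π_1, π_2, … into P one at a time, bumping the leftmost entry strictly greater than the inserted value down to the next row. The recording tableau Q records, in position (i, j), the step at which that cell was added to P.
  Insert 1 (step 1): P = [1];  Q = [1]
  Insert 6 (step 2): P = [1, 6];  Q = [1, 2]
  Insert 3 (step 3): P = [1, 3] / [6];  Q = [1, 2] / [3]
  Insert 5 (step 4): P = [1, 3, 5] / [6];  Q = [1, 2, 4] / [3]
  Insert 4 (step 5): P = [1, 3, 4] / [5] / [6];  Q = [1, 2, 4] / [3] / [5]
  Insert 2 (step 6): P = [1, 2, 4] / [3] / [5] / [6];  Q = [1, 2, 4] / [3] / [5] / [6]
  Insert 7 (step 7): P = [1, 2, 4, 7] / [3] / [5] / [6];  Q = [1, 2, 4, 7] / [3] / [5] / [6]
Final shape: (4, 1, 1, 1).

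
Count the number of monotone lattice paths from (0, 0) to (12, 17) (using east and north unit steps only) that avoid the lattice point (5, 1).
Number of paths = 50424993

Total paths from (0, 0) to (12, 17): C(29, 12) = 51895935. Paths through (5, 1): (paths (0, 0) → (5, 1)) × (paths (5, 1) → (12, 17)) = C(6, 5) · C(23, 7) = 6 · 245157 = 1470942. Avoidance count = 51895935 − 1470942 = 50424993.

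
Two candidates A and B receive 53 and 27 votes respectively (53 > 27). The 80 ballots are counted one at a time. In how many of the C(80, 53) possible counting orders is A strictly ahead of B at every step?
Strict-lead orderings = 499693880292067717256

Total orderings of the 80 votes with 53 for A: C(80, 53) = 1537519631667900668480. By the Bertrand ballot formula (Cycle Lemma / reflection principle), the number of orderings in which A is strictly ahead of B throughout is (p − q)/(p + q) · C(p + q, p) = (53 − 27)/(53 + 27) · 1537519631667900668480 = 499693880292067717256.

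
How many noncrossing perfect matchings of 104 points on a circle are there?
C_52 = 29869166945772625950142417512

These noncrossing handshakes are counted by the Catalan number C_n = (1/(n + 1)) · C(2n, n). For n = 52: C_52 = (1/53) · C(104, 52) = 1583065848125949175357548128136/53 = 29869166945772625950142417512.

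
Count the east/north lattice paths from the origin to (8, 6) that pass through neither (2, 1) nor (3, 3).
Number of paths = 1001

Inclusion–exclusion. Total paths: C(14, 8) = 3003. Through P₁: C(3, 2)·C(11, 6) = 1386. Through P₂: C(6, 3)·C(8, 5) = 1120. Since P₁ is strictly southwest of P₂, a monotone path through both must visit P₁ then P₂; paths through both = C(3, 2)·C(3, 1)·C(8, 5) = 504. Avoid both = 3003 − 1386 − 1120 + 504 = 1001.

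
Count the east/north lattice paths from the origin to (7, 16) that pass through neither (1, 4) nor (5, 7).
Number of paths = 118402

Inclusion–exclusion. Total paths: C(23, 7) = 245157. Through P₁: C(5, 1)·C(18, 6) = 92820. Through P₂: C(12, 5)·C(11, 2) = 43560. Since P₁ is strictly southwest of P₂, a monotone path through both must visit P₁ then P₂; paths through both = C(5, 1)·C(7, 4)·C(11, 2) = 9625. Avoid both = 245157 − 92820 − 43560 + 9625 = 118402.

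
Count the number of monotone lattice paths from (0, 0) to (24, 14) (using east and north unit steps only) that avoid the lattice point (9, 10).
Number of paths = 9311496972

Total paths from (0, 0) to (24, 14): C(38, 24) = 9669554100. Paths through (9, 10): (paths (0, 0) → (9, 10)) × (paths (9, 10) → (24, 14)) = C(19, 9) · C(19, 15) = 92378 · 3876 = 358057128. Avoidance count = 9669554100 − 358057128 = 9311496972.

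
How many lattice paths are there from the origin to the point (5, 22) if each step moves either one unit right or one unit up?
Number of paths = 80730

A monotone lattice path from (0, 0) to (5, 22) consists of 5 east steps and 22 north steps in some order, so it is determined by which 5 of the 27 steps are east. The count is C(27, 5) = 80730.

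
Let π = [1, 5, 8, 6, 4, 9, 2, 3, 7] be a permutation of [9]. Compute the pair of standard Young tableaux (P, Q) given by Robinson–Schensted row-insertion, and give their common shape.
P = [1, 2, 3, 7] / [4, 6, 9] / [5] / [8];  Q = [1, 2, 3, 6] / [4, 8, 9] / [5] / [7];  common shape = (4, 3, 1, 1)

Row-insert the values π_1, π_2, … into P one at a time, bumping the leftmost entry strictly greater than the inserted value down to the next row. The recording tableau Q records, in position (i, j), the step at which that cell was added to P.
  Insert 1 (step 1): P = [1];  Q = [1]
  Insert 5 (step 2): P = [1, 5];  Q = [1, 2]
  Insert 8 (step 3): P = [1, 5, 8];  Q = [1, 2, 3]
  Insert 6 (step 4): P = [1, 5, 6] / [8];  Q = [1, 2, 3] / [4]
  Insert 4 (step 5): P = [1, 4, 6] / [5] / [8];  Q = [1, 2, 3] / [4] / [5]
  Insert 9 (step 6): P = [1, 4, 6, 9] / [5] / [8];  Q = [1, 2, 3, 6] / [4] / [5]
  Insert 2 (step 7): P = [1, 2, 6, 9] / [4] / [5] / [8];  Q = [1, 2, 3, 6] / [4] / [5] / [7]
  Insert 3 (step 8): P = [1, 2, 3, 9] / [4, 6] / [5] / [8];  Q = [1, 2, 3, 6] / [4, 8] / [5] / [7]
  Insert 7 (step 9): P = [1, 2, 3, 7] / [4, 6, 9] / [5] / [8];  Q = [1, 2, 3, 6] / [4, 8, 9] / [5] / [7]
Final shape: (4, 3, 1, 1).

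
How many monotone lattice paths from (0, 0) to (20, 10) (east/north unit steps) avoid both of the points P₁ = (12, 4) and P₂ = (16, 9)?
Number of paths = 15511280

Inclusion–exclusion. Total paths: C(30, 20) = 30045015. Through P₁: C(16, 12)·C(14, 8) = 5465460. Through P₂: C(25, 16)·C(5, 4) = 10214875. Since P₁ is strictly southwest of P₂, a monotone path through both must visit P₁ then P₂; paths through both = C(16, 12)·C(9, 4)·C(5, 4) = 1146600. Avoid both = 30045015 − 5465460 − 10214875 + 1146600 = 15511280.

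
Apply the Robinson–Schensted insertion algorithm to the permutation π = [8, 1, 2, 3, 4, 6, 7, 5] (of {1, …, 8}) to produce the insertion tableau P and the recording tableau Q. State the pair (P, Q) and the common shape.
P = [1, 2, 3, 4, 5, 7] / [6] / [8];  Q = [1, 3, 4, 5, 6, 7] / [2] / [8];  common shape = (6, 1, 1)

Row-insert the values π_1, π_2, … into P one at a time, bumping the leftmost entry strictly greater than the inserted value down to the next row. The recording tableau Q records, in position (i, j), the step at which that cell was added to P.
  Insert 8 (step 1): P = [8];  Q = [1]
  Insert 1 (step 2): P = [1] / [8];  Q = [1] / [2]
  Insert 2 (step 3): P = [1, 2] / [8];  Q = [1, 3] / [2]
  Insert 3 (step 4): P = [1, 2, 3] / [8];  Q = [1, 3, 4] / [2]
  Insert 4 (step 5): P = [1, 2, 3, 4] / [8];  Q = [1, 3, 4, 5] / [2]
  Insert 6 (step 6): P = [1, 2, 3, 4, 6] / [8];  Q = [1, 3, 4, 5, 6] / [2]
  Insert 7 (step 7): P = [1, 2, 3, 4, 6, 7] / [8];  Q = [1, 3, 4, 5, 6, 7] / [2]
  Insert 5 (step 8): P = [1, 2, 3, 4, 5, 7] / [6] / [8];  Q = [1, 3, 4, 5, 6, 7] / [2] / [8]
Final shape: (6, 1, 1).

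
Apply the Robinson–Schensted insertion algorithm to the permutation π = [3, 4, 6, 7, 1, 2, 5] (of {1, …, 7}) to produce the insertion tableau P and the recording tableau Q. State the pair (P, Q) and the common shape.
P = [1, 2, 5, 7] / [3, 4, 6];  Q = [1, 2, 3, 4] / [5, 6, 7];  common shape = (4, 3)

Row-insert the values π_1, π_2, … into P one at a time, bumping the leftmost entry strictly greater than the inserted value down to the next row. The recording tableau Q records, in position (i, j), the step at which that cell was added to P.
  Insert 3 (step 1): P = [3];  Q = [1]
  Insert 4 (step 2): P = [3, 4];  Q = [1, 2]
  Insert 6 (step 3): P = [3, 4, 6];  Q = [1, 2, 3]
  Insert 7 (step 4): P = [3, 4, 6, 7];  Q = [1, 2, 3, 4]
  Insert 1 (step 5): P = [1, 4, 6, 7] / [3];  Q = [1, 2, 3, 4] / [5]
  Insert 2 (step 6): P = [1, 2, 6, 7] / [3, 4];  Q = [1, 2, 3, 4] / [5, 6]
  Insert 5 (step 7): P = [1, 2, 5, 7] / [3, 4, 6];  Q = [1, 2, 3, 4] / [5, 6, 7]
Final shape: (4, 3).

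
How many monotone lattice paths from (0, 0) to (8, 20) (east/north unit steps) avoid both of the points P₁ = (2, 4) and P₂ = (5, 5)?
Number of paths = 1832238

Inclusion–exclusion. Total paths: C(28, 8) = 3108105. Through P₁: C(6, 2)·C(22, 6) = 1119195. Through P₂: C(10, 5)·C(18, 3) = 205632. Since P₁ is strictly southwest of P₂, a monotone path through both must visit P₁ then P₂; paths through both = C(6, 2)·C(4, 3)·C(18, 3) = 48960. Avoid both = 3108105 − 1119195 − 205632 + 48960 = 1832238.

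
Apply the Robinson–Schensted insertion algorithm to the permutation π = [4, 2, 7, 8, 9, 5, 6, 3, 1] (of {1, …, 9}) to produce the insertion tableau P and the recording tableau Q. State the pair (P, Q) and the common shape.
P = [1, 3, 6, 9] / [2, 5, 8] / [4] / [7];  Q = [1, 3, 4, 5] / [2, 6, 7] / [8] / [9];  common shape = (4, 3, 1, 1)

Row-insert the values π_1, π_2, … into P one at a time, bumping the leftmost entry strictly greater than the inserted value down to the next row. The recording tableau Q records, in position (i, j), the step at which that cell was added to P.
  Insert 4 (step 1): P = [4];  Q = [1]
  Insert 2 (step 2): P = [2] / [4];  Q = [1] / [2]
  Insert 7 (step 3): P = [2, 7] / [4];  Q = [1, 3] / [2]
  Insert 8 (step 4): P = [2, 7, 8] / [4];  Q = [1, 3, 4] / [2]
  Insert 9 (step 5): P = [2, 7, 8, 9] / [4];  Q = [1, 3, 4, 5] / [2]
  Insert 5 (step 6): P = [2, 5, 8, 9] / [4, 7];  Q = [1, 3, 4, 5] / [2, 6]
  Insert 6 (step 7): P = [2, 5, 6, 9] / [4, 7, 8];  Q = [1, 3, 4, 5] / [2, 6, 7]
  Insert 3 (step 8): P = [2, 3, 6, 9] / [4, 5, 8] / [7];  Q = [1, 3, 4, 5] / [2, 6, 7] / [8]
  Insert 1 (step 9): P = [1, 3, 6, 9] / [2, 5, 8] / [4] / [7];  Q = [1, 3, 4, 5] / [2, 6, 7] / [8] / [9]
Final shape: (4, 3, 1, 1).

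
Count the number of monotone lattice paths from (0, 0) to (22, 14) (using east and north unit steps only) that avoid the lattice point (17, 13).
Number of paths = 3077738100

Total paths from (0, 0) to (22, 14): C(36, 22) = 3796297200. Paths through (17, 13): (paths (0, 0) → (17, 13)) × (paths (17, 13) → (22, 14)) = C(30, 17) · C(6, 5) = 119759850 · 6 = 718559100. Avoidance count = 3796297200 − 718559100 = 3077738100.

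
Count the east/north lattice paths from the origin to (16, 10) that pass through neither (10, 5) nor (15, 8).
Number of paths = 2957911

Inclusion–exclusion. Total paths: C(26, 16) = 5311735. Through P₁: C(15, 10)·C(11, 6) = 1387386. Through P₂: C(23, 15)·C(3, 1) = 1470942. Since P₁ is strictly southwest of P₂, a monotone path through both must visit P₁ then P₂; paths through both = C(15, 10)·C(8, 5)·C(3, 1) = 504504. Avoid both = 5311735 − 1387386 − 1470942 + 504504 = 2957911.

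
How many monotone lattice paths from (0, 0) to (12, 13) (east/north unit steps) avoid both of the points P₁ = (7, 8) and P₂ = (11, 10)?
Number of paths = 2553916

Inclusion–exclusion. Total paths: C(25, 12) = 5200300. Through P₁: C(15, 7)·C(10, 5) = 1621620. Through P₂: C(21, 11)·C(4, 1) = 1410864. Since P₁ is strictly southwest of P₂, a monotone path through both must visit P₁ then P₂; paths through both = C(15, 7)·C(6, 4)·C(4, 1) = 386100. Avoid both = 5200300 − 1621620 − 1410864 + 386100 = 2553916.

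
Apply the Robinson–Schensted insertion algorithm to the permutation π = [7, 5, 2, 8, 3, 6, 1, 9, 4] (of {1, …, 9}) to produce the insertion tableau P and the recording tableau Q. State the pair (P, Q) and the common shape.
P = [1, 3, 4, 9] / [2, 6] / [5, 8] / [7];  Q = [1, 4, 6, 8] / [2, 5] / [3, 9] / [7];  common shape = (4, 2, 2, 1)

Row-insert the values π_1, π_2, … into P one at a time, bumping the leftmost entry strictly greater than the inserted value down to the next row. The recording tableau Q records, in position (i, j), the step at which that cell was added to P.
  Insert 7 (step 1): P = [7];  Q = [1]
  Insert 5 (step 2): P = [5] / [7];  Q = [1] / [2]
  Insert 2 (step 3): P = [2] / [5] / [7];  Q = [1] / [2] / [3]
  Insert 8 (step 4): P = [2, 8] / [5] / [7];  Q = [1, 4] / [2] / [3]
  Insert 3 (step 5): P = [2, 3] / [5, 8] / [7];  Q = [1, 4] / [2, 5] / [3]
  Insert 6 (step 6): P = [2, 3, 6] / [5, 8] / [7];  Q = [1, 4, 6] / [2, 5] / [3]
  Insert 1 (step 7): P = [1, 3, 6] / [2, 8] / [5] / [7];  Q = [1, 4, 6] / [2, 5] / [3] / [7]
  Insert 9 (step 8): P = [1, 3, 6, 9] / [2, 8] / [5] / [7];  Q = [1, 4, 6, 8] / [2, 5] / [3] / [7]
  Insert 4 (step 9): P = [1, 3, 4, 9] / [2, 6] / [5, 8] / [7];  Q = [1, 4, 6, 8] / [2, 5] / [3, 9] / [7]
Final shape: (4, 2, 2, 1).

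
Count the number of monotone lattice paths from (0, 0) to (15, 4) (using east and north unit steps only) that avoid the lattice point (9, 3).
Number of paths = 2336

Total paths from (0, 0) to (15, 4): C(19, 15) = 3876. Paths through (9, 3): (paths (0, 0) → (9, 3)) × (paths (9, 3) → (15, 4)) = C(12, 9) · C(7, 6) = 220 · 7 = 1540. Avoidance count = 3876 − 1540 = 2336.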